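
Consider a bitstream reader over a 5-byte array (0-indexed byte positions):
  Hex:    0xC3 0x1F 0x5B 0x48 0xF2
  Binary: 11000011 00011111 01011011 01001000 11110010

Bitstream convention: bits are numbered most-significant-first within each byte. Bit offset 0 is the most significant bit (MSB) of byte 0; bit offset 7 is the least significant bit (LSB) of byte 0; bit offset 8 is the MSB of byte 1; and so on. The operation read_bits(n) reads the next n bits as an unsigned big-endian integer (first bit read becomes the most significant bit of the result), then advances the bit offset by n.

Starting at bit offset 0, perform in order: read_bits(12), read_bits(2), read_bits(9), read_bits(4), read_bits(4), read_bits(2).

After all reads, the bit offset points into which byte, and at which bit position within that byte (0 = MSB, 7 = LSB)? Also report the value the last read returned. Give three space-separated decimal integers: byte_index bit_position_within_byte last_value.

Answer: 4 1 1

Derivation:
Read 1: bits[0:12] width=12 -> value=3121 (bin 110000110001); offset now 12 = byte 1 bit 4; 28 bits remain
Read 2: bits[12:14] width=2 -> value=3 (bin 11); offset now 14 = byte 1 bit 6; 26 bits remain
Read 3: bits[14:23] width=9 -> value=429 (bin 110101101); offset now 23 = byte 2 bit 7; 17 bits remain
Read 4: bits[23:27] width=4 -> value=10 (bin 1010); offset now 27 = byte 3 bit 3; 13 bits remain
Read 5: bits[27:31] width=4 -> value=4 (bin 0100); offset now 31 = byte 3 bit 7; 9 bits remain
Read 6: bits[31:33] width=2 -> value=1 (bin 01); offset now 33 = byte 4 bit 1; 7 bits remain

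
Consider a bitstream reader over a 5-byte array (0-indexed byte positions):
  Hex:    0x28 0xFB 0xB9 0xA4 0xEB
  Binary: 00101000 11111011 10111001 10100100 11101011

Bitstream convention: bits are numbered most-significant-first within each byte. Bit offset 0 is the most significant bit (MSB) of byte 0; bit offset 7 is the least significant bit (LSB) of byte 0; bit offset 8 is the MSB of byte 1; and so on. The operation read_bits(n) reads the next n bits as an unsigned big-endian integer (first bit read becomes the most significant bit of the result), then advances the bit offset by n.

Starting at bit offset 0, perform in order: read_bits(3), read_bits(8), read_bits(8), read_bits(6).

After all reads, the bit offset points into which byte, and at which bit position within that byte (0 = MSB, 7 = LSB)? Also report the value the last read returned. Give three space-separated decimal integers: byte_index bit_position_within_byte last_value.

Answer: 3 1 51

Derivation:
Read 1: bits[0:3] width=3 -> value=1 (bin 001); offset now 3 = byte 0 bit 3; 37 bits remain
Read 2: bits[3:11] width=8 -> value=71 (bin 01000111); offset now 11 = byte 1 bit 3; 29 bits remain
Read 3: bits[11:19] width=8 -> value=221 (bin 11011101); offset now 19 = byte 2 bit 3; 21 bits remain
Read 4: bits[19:25] width=6 -> value=51 (bin 110011); offset now 25 = byte 3 bit 1; 15 bits remain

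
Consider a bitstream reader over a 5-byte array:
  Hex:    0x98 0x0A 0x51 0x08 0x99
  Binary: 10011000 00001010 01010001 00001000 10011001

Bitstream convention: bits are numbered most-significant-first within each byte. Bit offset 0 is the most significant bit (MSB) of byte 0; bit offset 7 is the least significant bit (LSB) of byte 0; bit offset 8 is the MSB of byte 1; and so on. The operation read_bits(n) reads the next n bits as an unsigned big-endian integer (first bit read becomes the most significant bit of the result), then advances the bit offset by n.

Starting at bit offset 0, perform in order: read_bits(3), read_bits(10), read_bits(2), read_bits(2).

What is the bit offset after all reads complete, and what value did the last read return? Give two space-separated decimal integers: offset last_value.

Read 1: bits[0:3] width=3 -> value=4 (bin 100); offset now 3 = byte 0 bit 3; 37 bits remain
Read 2: bits[3:13] width=10 -> value=769 (bin 1100000001); offset now 13 = byte 1 bit 5; 27 bits remain
Read 3: bits[13:15] width=2 -> value=1 (bin 01); offset now 15 = byte 1 bit 7; 25 bits remain
Read 4: bits[15:17] width=2 -> value=0 (bin 00); offset now 17 = byte 2 bit 1; 23 bits remain

Answer: 17 0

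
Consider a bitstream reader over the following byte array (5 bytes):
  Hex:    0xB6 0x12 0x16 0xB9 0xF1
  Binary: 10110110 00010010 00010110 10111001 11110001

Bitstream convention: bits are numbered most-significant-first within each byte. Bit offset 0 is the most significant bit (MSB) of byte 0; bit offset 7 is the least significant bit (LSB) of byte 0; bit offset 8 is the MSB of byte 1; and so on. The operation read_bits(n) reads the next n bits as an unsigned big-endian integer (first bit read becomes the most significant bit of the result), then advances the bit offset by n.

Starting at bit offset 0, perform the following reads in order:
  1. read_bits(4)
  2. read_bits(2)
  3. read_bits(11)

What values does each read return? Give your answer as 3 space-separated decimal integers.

Read 1: bits[0:4] width=4 -> value=11 (bin 1011); offset now 4 = byte 0 bit 4; 36 bits remain
Read 2: bits[4:6] width=2 -> value=1 (bin 01); offset now 6 = byte 0 bit 6; 34 bits remain
Read 3: bits[6:17] width=11 -> value=1060 (bin 10000100100); offset now 17 = byte 2 bit 1; 23 bits remain

Answer: 11 1 1060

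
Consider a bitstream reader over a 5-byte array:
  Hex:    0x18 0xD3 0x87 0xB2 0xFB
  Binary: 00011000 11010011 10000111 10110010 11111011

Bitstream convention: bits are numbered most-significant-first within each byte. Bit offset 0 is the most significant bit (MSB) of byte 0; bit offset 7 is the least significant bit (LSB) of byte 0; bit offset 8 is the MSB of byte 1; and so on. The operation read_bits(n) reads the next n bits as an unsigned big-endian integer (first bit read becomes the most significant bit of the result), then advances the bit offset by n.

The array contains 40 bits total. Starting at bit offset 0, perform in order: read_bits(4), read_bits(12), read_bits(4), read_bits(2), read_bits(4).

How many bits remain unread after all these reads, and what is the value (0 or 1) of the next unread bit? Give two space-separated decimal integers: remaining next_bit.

Answer: 14 1

Derivation:
Read 1: bits[0:4] width=4 -> value=1 (bin 0001); offset now 4 = byte 0 bit 4; 36 bits remain
Read 2: bits[4:16] width=12 -> value=2259 (bin 100011010011); offset now 16 = byte 2 bit 0; 24 bits remain
Read 3: bits[16:20] width=4 -> value=8 (bin 1000); offset now 20 = byte 2 bit 4; 20 bits remain
Read 4: bits[20:22] width=2 -> value=1 (bin 01); offset now 22 = byte 2 bit 6; 18 bits remain
Read 5: bits[22:26] width=4 -> value=14 (bin 1110); offset now 26 = byte 3 bit 2; 14 bits remain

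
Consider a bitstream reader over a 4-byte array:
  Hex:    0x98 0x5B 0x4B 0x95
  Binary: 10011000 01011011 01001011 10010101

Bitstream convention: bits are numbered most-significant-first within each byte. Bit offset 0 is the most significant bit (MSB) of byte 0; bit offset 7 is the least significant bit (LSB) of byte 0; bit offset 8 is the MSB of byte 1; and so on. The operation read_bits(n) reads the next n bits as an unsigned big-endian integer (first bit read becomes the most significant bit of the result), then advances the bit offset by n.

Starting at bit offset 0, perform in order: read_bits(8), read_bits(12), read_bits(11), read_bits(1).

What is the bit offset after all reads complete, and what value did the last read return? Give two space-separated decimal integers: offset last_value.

Read 1: bits[0:8] width=8 -> value=152 (bin 10011000); offset now 8 = byte 1 bit 0; 24 bits remain
Read 2: bits[8:20] width=12 -> value=1460 (bin 010110110100); offset now 20 = byte 2 bit 4; 12 bits remain
Read 3: bits[20:31] width=11 -> value=1482 (bin 10111001010); offset now 31 = byte 3 bit 7; 1 bits remain
Read 4: bits[31:32] width=1 -> value=1 (bin 1); offset now 32 = byte 4 bit 0; 0 bits remain

Answer: 32 1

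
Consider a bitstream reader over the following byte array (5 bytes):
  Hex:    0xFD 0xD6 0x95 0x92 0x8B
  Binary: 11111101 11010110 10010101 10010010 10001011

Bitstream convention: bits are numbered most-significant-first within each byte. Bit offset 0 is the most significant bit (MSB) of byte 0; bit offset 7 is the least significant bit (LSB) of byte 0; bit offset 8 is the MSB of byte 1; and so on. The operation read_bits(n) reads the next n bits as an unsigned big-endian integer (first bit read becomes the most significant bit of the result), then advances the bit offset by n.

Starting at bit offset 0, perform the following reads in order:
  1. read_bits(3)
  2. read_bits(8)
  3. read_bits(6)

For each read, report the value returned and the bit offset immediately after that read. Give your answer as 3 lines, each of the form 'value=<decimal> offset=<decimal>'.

Read 1: bits[0:3] width=3 -> value=7 (bin 111); offset now 3 = byte 0 bit 3; 37 bits remain
Read 2: bits[3:11] width=8 -> value=238 (bin 11101110); offset now 11 = byte 1 bit 3; 29 bits remain
Read 3: bits[11:17] width=6 -> value=45 (bin 101101); offset now 17 = byte 2 bit 1; 23 bits remain

Answer: value=7 offset=3
value=238 offset=11
value=45 offset=17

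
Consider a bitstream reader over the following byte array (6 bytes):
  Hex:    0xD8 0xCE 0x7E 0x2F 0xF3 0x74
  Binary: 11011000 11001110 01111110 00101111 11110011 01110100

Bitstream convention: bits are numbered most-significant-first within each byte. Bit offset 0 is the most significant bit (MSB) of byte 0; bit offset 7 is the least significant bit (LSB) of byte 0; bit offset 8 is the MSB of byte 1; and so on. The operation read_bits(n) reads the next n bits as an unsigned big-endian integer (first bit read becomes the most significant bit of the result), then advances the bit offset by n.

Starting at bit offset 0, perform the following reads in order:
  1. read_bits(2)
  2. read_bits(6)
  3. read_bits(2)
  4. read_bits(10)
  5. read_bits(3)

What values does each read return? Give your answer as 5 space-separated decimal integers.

Answer: 3 24 3 231 7

Derivation:
Read 1: bits[0:2] width=2 -> value=3 (bin 11); offset now 2 = byte 0 bit 2; 46 bits remain
Read 2: bits[2:8] width=6 -> value=24 (bin 011000); offset now 8 = byte 1 bit 0; 40 bits remain
Read 3: bits[8:10] width=2 -> value=3 (bin 11); offset now 10 = byte 1 bit 2; 38 bits remain
Read 4: bits[10:20] width=10 -> value=231 (bin 0011100111); offset now 20 = byte 2 bit 4; 28 bits remain
Read 5: bits[20:23] width=3 -> value=7 (bin 111); offset now 23 = byte 2 bit 7; 25 bits remain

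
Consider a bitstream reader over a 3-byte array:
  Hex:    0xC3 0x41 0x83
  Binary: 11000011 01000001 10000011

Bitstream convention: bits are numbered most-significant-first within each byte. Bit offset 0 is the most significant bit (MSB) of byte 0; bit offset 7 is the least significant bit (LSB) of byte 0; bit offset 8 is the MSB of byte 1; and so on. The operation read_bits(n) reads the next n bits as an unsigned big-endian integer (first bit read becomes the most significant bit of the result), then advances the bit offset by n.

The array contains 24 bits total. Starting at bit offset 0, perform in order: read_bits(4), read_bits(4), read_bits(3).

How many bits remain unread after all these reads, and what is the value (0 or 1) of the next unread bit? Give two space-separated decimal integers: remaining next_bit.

Read 1: bits[0:4] width=4 -> value=12 (bin 1100); offset now 4 = byte 0 bit 4; 20 bits remain
Read 2: bits[4:8] width=4 -> value=3 (bin 0011); offset now 8 = byte 1 bit 0; 16 bits remain
Read 3: bits[8:11] width=3 -> value=2 (bin 010); offset now 11 = byte 1 bit 3; 13 bits remain

Answer: 13 0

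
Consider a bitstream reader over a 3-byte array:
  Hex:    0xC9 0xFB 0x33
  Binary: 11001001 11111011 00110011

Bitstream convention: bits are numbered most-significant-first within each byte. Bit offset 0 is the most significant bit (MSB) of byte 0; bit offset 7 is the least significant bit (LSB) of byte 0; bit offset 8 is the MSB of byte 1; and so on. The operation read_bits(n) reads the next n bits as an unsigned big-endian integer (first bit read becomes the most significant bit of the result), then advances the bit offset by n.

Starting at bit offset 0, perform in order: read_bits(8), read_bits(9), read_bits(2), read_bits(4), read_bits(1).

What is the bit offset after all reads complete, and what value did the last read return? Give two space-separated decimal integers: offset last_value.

Answer: 24 1

Derivation:
Read 1: bits[0:8] width=8 -> value=201 (bin 11001001); offset now 8 = byte 1 bit 0; 16 bits remain
Read 2: bits[8:17] width=9 -> value=502 (bin 111110110); offset now 17 = byte 2 bit 1; 7 bits remain
Read 3: bits[17:19] width=2 -> value=1 (bin 01); offset now 19 = byte 2 bit 3; 5 bits remain
Read 4: bits[19:23] width=4 -> value=9 (bin 1001); offset now 23 = byte 2 bit 7; 1 bits remain
Read 5: bits[23:24] width=1 -> value=1 (bin 1); offset now 24 = byte 3 bit 0; 0 bits remain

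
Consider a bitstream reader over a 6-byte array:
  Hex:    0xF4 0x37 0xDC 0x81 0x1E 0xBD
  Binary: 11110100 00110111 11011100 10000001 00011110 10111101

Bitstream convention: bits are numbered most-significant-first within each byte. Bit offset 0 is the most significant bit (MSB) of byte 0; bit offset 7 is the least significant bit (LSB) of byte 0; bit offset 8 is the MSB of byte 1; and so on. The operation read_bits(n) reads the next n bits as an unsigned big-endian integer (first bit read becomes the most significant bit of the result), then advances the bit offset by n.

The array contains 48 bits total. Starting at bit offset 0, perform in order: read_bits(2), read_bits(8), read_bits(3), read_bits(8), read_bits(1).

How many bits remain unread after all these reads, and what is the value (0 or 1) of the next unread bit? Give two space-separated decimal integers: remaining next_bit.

Answer: 26 0

Derivation:
Read 1: bits[0:2] width=2 -> value=3 (bin 11); offset now 2 = byte 0 bit 2; 46 bits remain
Read 2: bits[2:10] width=8 -> value=208 (bin 11010000); offset now 10 = byte 1 bit 2; 38 bits remain
Read 3: bits[10:13] width=3 -> value=6 (bin 110); offset now 13 = byte 1 bit 5; 35 bits remain
Read 4: bits[13:21] width=8 -> value=251 (bin 11111011); offset now 21 = byte 2 bit 5; 27 bits remain
Read 5: bits[21:22] width=1 -> value=1 (bin 1); offset now 22 = byte 2 bit 6; 26 bits remain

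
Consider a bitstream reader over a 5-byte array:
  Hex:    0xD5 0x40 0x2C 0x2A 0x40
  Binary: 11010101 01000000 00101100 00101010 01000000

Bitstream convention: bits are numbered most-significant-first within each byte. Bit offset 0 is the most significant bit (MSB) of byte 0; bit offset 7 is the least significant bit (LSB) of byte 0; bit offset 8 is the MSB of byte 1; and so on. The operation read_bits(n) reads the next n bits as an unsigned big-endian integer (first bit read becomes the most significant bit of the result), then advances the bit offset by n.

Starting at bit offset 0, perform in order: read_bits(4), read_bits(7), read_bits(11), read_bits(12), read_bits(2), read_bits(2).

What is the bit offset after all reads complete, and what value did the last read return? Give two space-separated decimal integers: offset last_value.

Answer: 38 0

Derivation:
Read 1: bits[0:4] width=4 -> value=13 (bin 1101); offset now 4 = byte 0 bit 4; 36 bits remain
Read 2: bits[4:11] width=7 -> value=42 (bin 0101010); offset now 11 = byte 1 bit 3; 29 bits remain
Read 3: bits[11:22] width=11 -> value=11 (bin 00000001011); offset now 22 = byte 2 bit 6; 18 bits remain
Read 4: bits[22:34] width=12 -> value=169 (bin 000010101001); offset now 34 = byte 4 bit 2; 6 bits remain
Read 5: bits[34:36] width=2 -> value=0 (bin 00); offset now 36 = byte 4 bit 4; 4 bits remain
Read 6: bits[36:38] width=2 -> value=0 (bin 00); offset now 38 = byte 4 bit 6; 2 bits remain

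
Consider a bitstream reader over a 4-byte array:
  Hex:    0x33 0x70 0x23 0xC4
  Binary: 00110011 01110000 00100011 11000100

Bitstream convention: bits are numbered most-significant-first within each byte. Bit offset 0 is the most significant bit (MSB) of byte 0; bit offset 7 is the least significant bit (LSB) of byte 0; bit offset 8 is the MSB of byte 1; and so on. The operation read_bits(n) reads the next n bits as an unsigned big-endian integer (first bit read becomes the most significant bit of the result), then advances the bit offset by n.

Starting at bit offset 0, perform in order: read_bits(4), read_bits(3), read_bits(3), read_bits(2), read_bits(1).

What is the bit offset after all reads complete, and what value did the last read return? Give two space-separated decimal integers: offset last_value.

Read 1: bits[0:4] width=4 -> value=3 (bin 0011); offset now 4 = byte 0 bit 4; 28 bits remain
Read 2: bits[4:7] width=3 -> value=1 (bin 001); offset now 7 = byte 0 bit 7; 25 bits remain
Read 3: bits[7:10] width=3 -> value=5 (bin 101); offset now 10 = byte 1 bit 2; 22 bits remain
Read 4: bits[10:12] width=2 -> value=3 (bin 11); offset now 12 = byte 1 bit 4; 20 bits remain
Read 5: bits[12:13] width=1 -> value=0 (bin 0); offset now 13 = byte 1 bit 5; 19 bits remain

Answer: 13 0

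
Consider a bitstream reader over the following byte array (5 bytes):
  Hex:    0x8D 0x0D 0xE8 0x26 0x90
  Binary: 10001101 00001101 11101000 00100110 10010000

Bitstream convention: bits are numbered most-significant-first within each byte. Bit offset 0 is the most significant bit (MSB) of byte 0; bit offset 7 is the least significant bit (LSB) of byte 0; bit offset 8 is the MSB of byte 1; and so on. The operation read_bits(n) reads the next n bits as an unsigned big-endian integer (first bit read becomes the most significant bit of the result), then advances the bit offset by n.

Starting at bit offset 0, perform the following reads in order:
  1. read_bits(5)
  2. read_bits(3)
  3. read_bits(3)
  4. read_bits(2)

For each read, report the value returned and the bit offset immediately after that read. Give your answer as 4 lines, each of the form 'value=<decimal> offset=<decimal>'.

Answer: value=17 offset=5
value=5 offset=8
value=0 offset=11
value=1 offset=13

Derivation:
Read 1: bits[0:5] width=5 -> value=17 (bin 10001); offset now 5 = byte 0 bit 5; 35 bits remain
Read 2: bits[5:8] width=3 -> value=5 (bin 101); offset now 8 = byte 1 bit 0; 32 bits remain
Read 3: bits[8:11] width=3 -> value=0 (bin 000); offset now 11 = byte 1 bit 3; 29 bits remain
Read 4: bits[11:13] width=2 -> value=1 (bin 01); offset now 13 = byte 1 bit 5; 27 bits remain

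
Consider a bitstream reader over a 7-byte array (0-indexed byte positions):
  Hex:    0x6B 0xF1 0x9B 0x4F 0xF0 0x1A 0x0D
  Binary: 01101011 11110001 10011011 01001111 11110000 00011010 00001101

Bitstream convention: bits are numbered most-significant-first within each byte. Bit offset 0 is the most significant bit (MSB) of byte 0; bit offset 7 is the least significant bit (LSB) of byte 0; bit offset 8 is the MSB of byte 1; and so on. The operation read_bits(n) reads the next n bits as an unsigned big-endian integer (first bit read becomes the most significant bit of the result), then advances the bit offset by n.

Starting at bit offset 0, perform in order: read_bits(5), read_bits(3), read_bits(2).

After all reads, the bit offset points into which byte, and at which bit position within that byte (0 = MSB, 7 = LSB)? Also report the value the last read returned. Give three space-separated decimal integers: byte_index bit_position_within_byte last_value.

Read 1: bits[0:5] width=5 -> value=13 (bin 01101); offset now 5 = byte 0 bit 5; 51 bits remain
Read 2: bits[5:8] width=3 -> value=3 (bin 011); offset now 8 = byte 1 bit 0; 48 bits remain
Read 3: bits[8:10] width=2 -> value=3 (bin 11); offset now 10 = byte 1 bit 2; 46 bits remain

Answer: 1 2 3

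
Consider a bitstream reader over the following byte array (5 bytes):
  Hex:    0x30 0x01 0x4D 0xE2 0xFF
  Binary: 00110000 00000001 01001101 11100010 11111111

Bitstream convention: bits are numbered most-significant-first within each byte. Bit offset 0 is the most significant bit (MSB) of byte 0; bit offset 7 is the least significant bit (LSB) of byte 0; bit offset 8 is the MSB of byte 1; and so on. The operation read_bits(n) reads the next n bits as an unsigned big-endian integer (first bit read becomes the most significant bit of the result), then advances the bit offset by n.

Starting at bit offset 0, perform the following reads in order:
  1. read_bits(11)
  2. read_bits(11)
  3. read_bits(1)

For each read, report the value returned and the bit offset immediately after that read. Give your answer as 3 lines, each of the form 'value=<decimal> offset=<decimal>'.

Read 1: bits[0:11] width=11 -> value=384 (bin 00110000000); offset now 11 = byte 1 bit 3; 29 bits remain
Read 2: bits[11:22] width=11 -> value=83 (bin 00001010011); offset now 22 = byte 2 bit 6; 18 bits remain
Read 3: bits[22:23] width=1 -> value=0 (bin 0); offset now 23 = byte 2 bit 7; 17 bits remain

Answer: value=384 offset=11
value=83 offset=22
value=0 offset=23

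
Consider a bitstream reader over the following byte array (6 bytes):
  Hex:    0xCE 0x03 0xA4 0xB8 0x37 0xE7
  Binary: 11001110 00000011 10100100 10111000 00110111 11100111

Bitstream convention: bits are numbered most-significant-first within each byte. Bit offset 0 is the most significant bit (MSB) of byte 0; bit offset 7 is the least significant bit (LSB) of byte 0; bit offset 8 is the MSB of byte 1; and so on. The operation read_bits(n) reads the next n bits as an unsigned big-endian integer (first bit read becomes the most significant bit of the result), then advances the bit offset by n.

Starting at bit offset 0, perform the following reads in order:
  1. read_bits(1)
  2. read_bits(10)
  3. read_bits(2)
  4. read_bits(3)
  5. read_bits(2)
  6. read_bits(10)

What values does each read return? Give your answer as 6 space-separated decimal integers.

Answer: 1 624 0 3 2 587

Derivation:
Read 1: bits[0:1] width=1 -> value=1 (bin 1); offset now 1 = byte 0 bit 1; 47 bits remain
Read 2: bits[1:11] width=10 -> value=624 (bin 1001110000); offset now 11 = byte 1 bit 3; 37 bits remain
Read 3: bits[11:13] width=2 -> value=0 (bin 00); offset now 13 = byte 1 bit 5; 35 bits remain
Read 4: bits[13:16] width=3 -> value=3 (bin 011); offset now 16 = byte 2 bit 0; 32 bits remain
Read 5: bits[16:18] width=2 -> value=2 (bin 10); offset now 18 = byte 2 bit 2; 30 bits remain
Read 6: bits[18:28] width=10 -> value=587 (bin 1001001011); offset now 28 = byte 3 bit 4; 20 bits remain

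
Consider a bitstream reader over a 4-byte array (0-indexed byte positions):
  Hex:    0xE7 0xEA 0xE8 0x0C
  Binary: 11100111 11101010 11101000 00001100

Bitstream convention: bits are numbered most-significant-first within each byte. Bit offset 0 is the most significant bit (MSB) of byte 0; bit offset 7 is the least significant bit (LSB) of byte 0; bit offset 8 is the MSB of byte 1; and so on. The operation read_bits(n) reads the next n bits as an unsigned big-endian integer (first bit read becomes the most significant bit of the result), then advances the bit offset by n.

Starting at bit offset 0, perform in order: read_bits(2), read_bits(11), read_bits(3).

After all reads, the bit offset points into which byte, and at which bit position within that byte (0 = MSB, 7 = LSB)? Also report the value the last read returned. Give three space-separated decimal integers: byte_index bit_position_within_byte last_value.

Read 1: bits[0:2] width=2 -> value=3 (bin 11); offset now 2 = byte 0 bit 2; 30 bits remain
Read 2: bits[2:13] width=11 -> value=1277 (bin 10011111101); offset now 13 = byte 1 bit 5; 19 bits remain
Read 3: bits[13:16] width=3 -> value=2 (bin 010); offset now 16 = byte 2 bit 0; 16 bits remain

Answer: 2 0 2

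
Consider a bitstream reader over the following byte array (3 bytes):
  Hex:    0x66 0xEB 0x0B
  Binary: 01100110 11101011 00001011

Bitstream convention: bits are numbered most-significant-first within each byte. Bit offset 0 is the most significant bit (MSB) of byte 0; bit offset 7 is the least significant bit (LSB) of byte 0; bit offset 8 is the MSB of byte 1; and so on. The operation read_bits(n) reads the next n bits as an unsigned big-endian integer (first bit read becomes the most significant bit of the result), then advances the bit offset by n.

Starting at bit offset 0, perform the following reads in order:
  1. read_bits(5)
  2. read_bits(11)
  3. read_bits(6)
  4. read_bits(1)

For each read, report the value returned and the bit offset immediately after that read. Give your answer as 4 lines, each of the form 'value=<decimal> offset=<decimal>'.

Read 1: bits[0:5] width=5 -> value=12 (bin 01100); offset now 5 = byte 0 bit 5; 19 bits remain
Read 2: bits[5:16] width=11 -> value=1771 (bin 11011101011); offset now 16 = byte 2 bit 0; 8 bits remain
Read 3: bits[16:22] width=6 -> value=2 (bin 000010); offset now 22 = byte 2 bit 6; 2 bits remain
Read 4: bits[22:23] width=1 -> value=1 (bin 1); offset now 23 = byte 2 bit 7; 1 bits remain

Answer: value=12 offset=5
value=1771 offset=16
value=2 offset=22
value=1 offset=23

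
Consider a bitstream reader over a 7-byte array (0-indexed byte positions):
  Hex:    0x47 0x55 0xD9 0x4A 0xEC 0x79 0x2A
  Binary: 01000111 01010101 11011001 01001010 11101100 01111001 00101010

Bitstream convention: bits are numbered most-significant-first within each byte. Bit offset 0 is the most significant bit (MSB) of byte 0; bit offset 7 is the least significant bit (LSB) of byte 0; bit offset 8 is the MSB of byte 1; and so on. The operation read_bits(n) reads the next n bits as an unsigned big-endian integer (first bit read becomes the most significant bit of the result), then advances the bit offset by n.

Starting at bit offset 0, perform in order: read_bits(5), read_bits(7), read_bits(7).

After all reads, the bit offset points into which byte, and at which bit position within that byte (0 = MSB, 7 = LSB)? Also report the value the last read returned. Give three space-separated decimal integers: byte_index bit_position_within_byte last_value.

Read 1: bits[0:5] width=5 -> value=8 (bin 01000); offset now 5 = byte 0 bit 5; 51 bits remain
Read 2: bits[5:12] width=7 -> value=117 (bin 1110101); offset now 12 = byte 1 bit 4; 44 bits remain
Read 3: bits[12:19] width=7 -> value=46 (bin 0101110); offset now 19 = byte 2 bit 3; 37 bits remain

Answer: 2 3 46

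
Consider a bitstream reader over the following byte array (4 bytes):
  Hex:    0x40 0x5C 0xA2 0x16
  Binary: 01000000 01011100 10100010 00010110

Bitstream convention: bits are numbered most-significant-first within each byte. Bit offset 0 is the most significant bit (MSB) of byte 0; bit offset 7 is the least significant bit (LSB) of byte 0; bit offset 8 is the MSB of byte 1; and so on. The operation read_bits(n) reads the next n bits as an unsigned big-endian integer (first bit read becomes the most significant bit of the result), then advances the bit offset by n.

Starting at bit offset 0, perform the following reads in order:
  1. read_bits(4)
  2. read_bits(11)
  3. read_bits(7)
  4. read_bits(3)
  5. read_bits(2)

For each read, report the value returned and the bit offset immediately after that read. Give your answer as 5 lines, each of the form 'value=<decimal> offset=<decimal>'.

Read 1: bits[0:4] width=4 -> value=4 (bin 0100); offset now 4 = byte 0 bit 4; 28 bits remain
Read 2: bits[4:15] width=11 -> value=46 (bin 00000101110); offset now 15 = byte 1 bit 7; 17 bits remain
Read 3: bits[15:22] width=7 -> value=40 (bin 0101000); offset now 22 = byte 2 bit 6; 10 bits remain
Read 4: bits[22:25] width=3 -> value=4 (bin 100); offset now 25 = byte 3 bit 1; 7 bits remain
Read 5: bits[25:27] width=2 -> value=0 (bin 00); offset now 27 = byte 3 bit 3; 5 bits remain

Answer: value=4 offset=4
value=46 offset=15
value=40 offset=22
value=4 offset=25
value=0 offset=27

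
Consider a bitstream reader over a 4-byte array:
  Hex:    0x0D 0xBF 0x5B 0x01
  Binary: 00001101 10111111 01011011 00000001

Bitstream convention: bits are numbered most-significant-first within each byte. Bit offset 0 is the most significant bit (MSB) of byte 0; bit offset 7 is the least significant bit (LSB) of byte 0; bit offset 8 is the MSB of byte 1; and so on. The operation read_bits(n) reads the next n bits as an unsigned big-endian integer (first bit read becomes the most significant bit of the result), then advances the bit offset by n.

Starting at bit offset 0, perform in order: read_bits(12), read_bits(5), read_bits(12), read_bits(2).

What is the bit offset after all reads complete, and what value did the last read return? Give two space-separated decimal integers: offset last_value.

Answer: 31 0

Derivation:
Read 1: bits[0:12] width=12 -> value=219 (bin 000011011011); offset now 12 = byte 1 bit 4; 20 bits remain
Read 2: bits[12:17] width=5 -> value=30 (bin 11110); offset now 17 = byte 2 bit 1; 15 bits remain
Read 3: bits[17:29] width=12 -> value=2912 (bin 101101100000); offset now 29 = byte 3 bit 5; 3 bits remain
Read 4: bits[29:31] width=2 -> value=0 (bin 00); offset now 31 = byte 3 bit 7; 1 bits remain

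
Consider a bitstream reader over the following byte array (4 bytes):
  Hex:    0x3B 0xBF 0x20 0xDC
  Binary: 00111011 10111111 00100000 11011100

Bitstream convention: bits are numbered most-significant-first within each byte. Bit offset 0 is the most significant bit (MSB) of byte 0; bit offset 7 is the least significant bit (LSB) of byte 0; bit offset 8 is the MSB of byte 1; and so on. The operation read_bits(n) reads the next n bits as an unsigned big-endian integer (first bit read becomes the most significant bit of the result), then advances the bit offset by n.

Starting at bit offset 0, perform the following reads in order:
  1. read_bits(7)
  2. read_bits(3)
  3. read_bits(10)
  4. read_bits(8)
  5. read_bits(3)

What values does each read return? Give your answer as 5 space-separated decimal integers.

Read 1: bits[0:7] width=7 -> value=29 (bin 0011101); offset now 7 = byte 0 bit 7; 25 bits remain
Read 2: bits[7:10] width=3 -> value=6 (bin 110); offset now 10 = byte 1 bit 2; 22 bits remain
Read 3: bits[10:20] width=10 -> value=1010 (bin 1111110010); offset now 20 = byte 2 bit 4; 12 bits remain
Read 4: bits[20:28] width=8 -> value=13 (bin 00001101); offset now 28 = byte 3 bit 4; 4 bits remain
Read 5: bits[28:31] width=3 -> value=6 (bin 110); offset now 31 = byte 3 bit 7; 1 bits remain

Answer: 29 6 1010 13 6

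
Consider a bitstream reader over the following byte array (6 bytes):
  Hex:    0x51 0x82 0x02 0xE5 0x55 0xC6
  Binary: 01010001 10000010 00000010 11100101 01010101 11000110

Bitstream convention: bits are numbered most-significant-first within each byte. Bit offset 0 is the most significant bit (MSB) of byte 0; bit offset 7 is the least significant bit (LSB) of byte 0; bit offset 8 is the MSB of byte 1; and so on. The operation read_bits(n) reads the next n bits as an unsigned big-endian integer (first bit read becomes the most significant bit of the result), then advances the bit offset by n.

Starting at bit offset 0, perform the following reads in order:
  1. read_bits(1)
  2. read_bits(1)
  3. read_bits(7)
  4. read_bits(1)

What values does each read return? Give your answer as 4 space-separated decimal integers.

Read 1: bits[0:1] width=1 -> value=0 (bin 0); offset now 1 = byte 0 bit 1; 47 bits remain
Read 2: bits[1:2] width=1 -> value=1 (bin 1); offset now 2 = byte 0 bit 2; 46 bits remain
Read 3: bits[2:9] width=7 -> value=35 (bin 0100011); offset now 9 = byte 1 bit 1; 39 bits remain
Read 4: bits[9:10] width=1 -> value=0 (bin 0); offset now 10 = byte 1 bit 2; 38 bits remain

Answer: 0 1 35 0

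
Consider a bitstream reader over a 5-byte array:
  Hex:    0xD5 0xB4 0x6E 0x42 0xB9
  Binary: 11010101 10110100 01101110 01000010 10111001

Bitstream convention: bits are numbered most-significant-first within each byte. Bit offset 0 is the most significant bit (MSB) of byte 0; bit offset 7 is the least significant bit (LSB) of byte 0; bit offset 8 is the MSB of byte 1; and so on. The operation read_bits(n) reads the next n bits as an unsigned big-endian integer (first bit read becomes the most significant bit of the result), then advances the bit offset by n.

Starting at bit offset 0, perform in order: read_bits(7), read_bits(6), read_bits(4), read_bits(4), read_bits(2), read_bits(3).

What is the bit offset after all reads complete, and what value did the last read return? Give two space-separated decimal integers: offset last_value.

Read 1: bits[0:7] width=7 -> value=106 (bin 1101010); offset now 7 = byte 0 bit 7; 33 bits remain
Read 2: bits[7:13] width=6 -> value=54 (bin 110110); offset now 13 = byte 1 bit 5; 27 bits remain
Read 3: bits[13:17] width=4 -> value=8 (bin 1000); offset now 17 = byte 2 bit 1; 23 bits remain
Read 4: bits[17:21] width=4 -> value=13 (bin 1101); offset now 21 = byte 2 bit 5; 19 bits remain
Read 5: bits[21:23] width=2 -> value=3 (bin 11); offset now 23 = byte 2 bit 7; 17 bits remain
Read 6: bits[23:26] width=3 -> value=1 (bin 001); offset now 26 = byte 3 bit 2; 14 bits remain

Answer: 26 1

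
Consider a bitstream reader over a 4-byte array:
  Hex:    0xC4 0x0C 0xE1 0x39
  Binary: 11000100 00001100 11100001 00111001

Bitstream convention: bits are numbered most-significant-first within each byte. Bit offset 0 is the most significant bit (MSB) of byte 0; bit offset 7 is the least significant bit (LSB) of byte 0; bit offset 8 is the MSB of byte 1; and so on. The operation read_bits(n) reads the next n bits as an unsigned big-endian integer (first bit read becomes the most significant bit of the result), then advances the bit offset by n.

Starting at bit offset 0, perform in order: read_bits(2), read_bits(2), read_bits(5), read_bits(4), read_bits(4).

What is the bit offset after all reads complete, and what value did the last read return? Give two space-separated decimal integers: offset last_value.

Answer: 17 9

Derivation:
Read 1: bits[0:2] width=2 -> value=3 (bin 11); offset now 2 = byte 0 bit 2; 30 bits remain
Read 2: bits[2:4] width=2 -> value=0 (bin 00); offset now 4 = byte 0 bit 4; 28 bits remain
Read 3: bits[4:9] width=5 -> value=8 (bin 01000); offset now 9 = byte 1 bit 1; 23 bits remain
Read 4: bits[9:13] width=4 -> value=1 (bin 0001); offset now 13 = byte 1 bit 5; 19 bits remain
Read 5: bits[13:17] width=4 -> value=9 (bin 1001); offset now 17 = byte 2 bit 1; 15 bits remain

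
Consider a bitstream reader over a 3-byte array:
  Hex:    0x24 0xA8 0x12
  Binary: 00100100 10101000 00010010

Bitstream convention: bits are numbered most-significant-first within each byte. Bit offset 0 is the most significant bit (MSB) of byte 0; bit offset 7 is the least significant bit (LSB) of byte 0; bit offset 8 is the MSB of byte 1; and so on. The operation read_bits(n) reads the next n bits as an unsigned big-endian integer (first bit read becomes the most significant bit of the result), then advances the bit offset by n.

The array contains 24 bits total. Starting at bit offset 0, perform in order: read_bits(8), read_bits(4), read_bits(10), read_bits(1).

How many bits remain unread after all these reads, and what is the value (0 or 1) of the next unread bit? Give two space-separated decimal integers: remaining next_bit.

Read 1: bits[0:8] width=8 -> value=36 (bin 00100100); offset now 8 = byte 1 bit 0; 16 bits remain
Read 2: bits[8:12] width=4 -> value=10 (bin 1010); offset now 12 = byte 1 bit 4; 12 bits remain
Read 3: bits[12:22] width=10 -> value=516 (bin 1000000100); offset now 22 = byte 2 bit 6; 2 bits remain
Read 4: bits[22:23] width=1 -> value=1 (bin 1); offset now 23 = byte 2 bit 7; 1 bits remain

Answer: 1 0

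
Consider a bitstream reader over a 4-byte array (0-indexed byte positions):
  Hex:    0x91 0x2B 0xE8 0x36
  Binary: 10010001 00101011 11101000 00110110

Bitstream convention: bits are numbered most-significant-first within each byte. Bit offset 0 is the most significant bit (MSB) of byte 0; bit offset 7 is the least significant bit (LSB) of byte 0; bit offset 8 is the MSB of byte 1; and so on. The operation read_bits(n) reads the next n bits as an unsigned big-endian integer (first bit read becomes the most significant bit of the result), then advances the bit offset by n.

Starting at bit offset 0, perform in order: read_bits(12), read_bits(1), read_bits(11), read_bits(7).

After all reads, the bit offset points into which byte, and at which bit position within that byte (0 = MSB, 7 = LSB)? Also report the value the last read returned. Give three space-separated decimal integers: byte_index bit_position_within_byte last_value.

Answer: 3 7 27

Derivation:
Read 1: bits[0:12] width=12 -> value=2322 (bin 100100010010); offset now 12 = byte 1 bit 4; 20 bits remain
Read 2: bits[12:13] width=1 -> value=1 (bin 1); offset now 13 = byte 1 bit 5; 19 bits remain
Read 3: bits[13:24] width=11 -> value=1000 (bin 01111101000); offset now 24 = byte 3 bit 0; 8 bits remain
Read 4: bits[24:31] width=7 -> value=27 (bin 0011011); offset now 31 = byte 3 bit 7; 1 bits remain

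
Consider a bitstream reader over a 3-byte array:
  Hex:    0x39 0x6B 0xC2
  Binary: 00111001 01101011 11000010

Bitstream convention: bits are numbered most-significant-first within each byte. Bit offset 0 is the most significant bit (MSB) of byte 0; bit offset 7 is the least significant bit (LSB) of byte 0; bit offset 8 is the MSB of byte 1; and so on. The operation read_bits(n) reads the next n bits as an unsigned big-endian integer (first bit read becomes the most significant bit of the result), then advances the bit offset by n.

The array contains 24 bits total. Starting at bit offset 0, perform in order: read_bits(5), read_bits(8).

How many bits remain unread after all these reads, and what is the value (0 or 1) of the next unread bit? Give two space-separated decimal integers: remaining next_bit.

Read 1: bits[0:5] width=5 -> value=7 (bin 00111); offset now 5 = byte 0 bit 5; 19 bits remain
Read 2: bits[5:13] width=8 -> value=45 (bin 00101101); offset now 13 = byte 1 bit 5; 11 bits remain

Answer: 11 0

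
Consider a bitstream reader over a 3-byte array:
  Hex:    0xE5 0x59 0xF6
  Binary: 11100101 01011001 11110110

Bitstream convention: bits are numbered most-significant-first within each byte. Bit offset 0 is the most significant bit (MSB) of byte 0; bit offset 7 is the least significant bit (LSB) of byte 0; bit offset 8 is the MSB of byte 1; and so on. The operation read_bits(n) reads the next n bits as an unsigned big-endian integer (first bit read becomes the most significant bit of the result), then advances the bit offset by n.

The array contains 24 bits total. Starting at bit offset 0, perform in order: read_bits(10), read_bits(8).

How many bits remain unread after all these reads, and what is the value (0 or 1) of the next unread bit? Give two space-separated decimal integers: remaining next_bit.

Read 1: bits[0:10] width=10 -> value=917 (bin 1110010101); offset now 10 = byte 1 bit 2; 14 bits remain
Read 2: bits[10:18] width=8 -> value=103 (bin 01100111); offset now 18 = byte 2 bit 2; 6 bits remain

Answer: 6 1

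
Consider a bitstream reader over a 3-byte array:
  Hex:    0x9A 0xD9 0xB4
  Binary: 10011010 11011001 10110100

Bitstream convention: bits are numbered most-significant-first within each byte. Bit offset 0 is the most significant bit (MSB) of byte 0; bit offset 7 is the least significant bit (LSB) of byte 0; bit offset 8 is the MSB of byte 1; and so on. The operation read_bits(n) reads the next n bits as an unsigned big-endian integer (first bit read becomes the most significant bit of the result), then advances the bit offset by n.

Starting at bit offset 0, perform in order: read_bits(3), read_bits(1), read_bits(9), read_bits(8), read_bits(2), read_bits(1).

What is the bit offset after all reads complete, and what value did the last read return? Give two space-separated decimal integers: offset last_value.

Read 1: bits[0:3] width=3 -> value=4 (bin 100); offset now 3 = byte 0 bit 3; 21 bits remain
Read 2: bits[3:4] width=1 -> value=1 (bin 1); offset now 4 = byte 0 bit 4; 20 bits remain
Read 3: bits[4:13] width=9 -> value=347 (bin 101011011); offset now 13 = byte 1 bit 5; 11 bits remain
Read 4: bits[13:21] width=8 -> value=54 (bin 00110110); offset now 21 = byte 2 bit 5; 3 bits remain
Read 5: bits[21:23] width=2 -> value=2 (bin 10); offset now 23 = byte 2 bit 7; 1 bits remain
Read 6: bits[23:24] width=1 -> value=0 (bin 0); offset now 24 = byte 3 bit 0; 0 bits remain

Answer: 24 0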